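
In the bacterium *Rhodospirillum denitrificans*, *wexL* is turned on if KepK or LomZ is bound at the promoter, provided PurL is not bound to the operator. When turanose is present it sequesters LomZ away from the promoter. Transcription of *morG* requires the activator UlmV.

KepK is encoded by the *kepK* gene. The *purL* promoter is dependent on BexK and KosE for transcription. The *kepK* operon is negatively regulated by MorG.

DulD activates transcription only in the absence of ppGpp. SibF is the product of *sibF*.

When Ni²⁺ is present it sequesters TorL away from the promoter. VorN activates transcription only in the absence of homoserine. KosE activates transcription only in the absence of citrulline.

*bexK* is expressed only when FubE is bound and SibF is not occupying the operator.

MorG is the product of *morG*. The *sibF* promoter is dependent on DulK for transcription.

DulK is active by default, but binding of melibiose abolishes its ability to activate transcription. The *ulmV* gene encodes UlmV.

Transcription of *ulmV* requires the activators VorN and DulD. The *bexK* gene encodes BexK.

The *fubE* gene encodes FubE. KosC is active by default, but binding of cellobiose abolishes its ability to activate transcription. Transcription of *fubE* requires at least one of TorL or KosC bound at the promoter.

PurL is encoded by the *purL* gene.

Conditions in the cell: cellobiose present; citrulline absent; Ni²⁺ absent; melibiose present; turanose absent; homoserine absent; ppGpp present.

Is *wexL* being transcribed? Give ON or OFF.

Ni²⁺ is absent, so TorL is active.
Cellobiose is present, so KosC is inactive.
Activator TorL is present, so *fubE* is transcribed.
So FubE is produced and active.
Melibiose is present, so DulK is inactive.
Required activator DulK is absent, so *sibF* is not transcribed.
So SibF is not produced.
No repressor is bound and FubE is active, so *bexK* is transcribed.
So BexK is produced and active.
Citrulline is absent, so KosE is active.
No repressor is bound and BexK and KosE are active, so *purL* is transcribed.
So PurL is produced and active.
Homoserine is absent, so VorN is active.
ppGpp is present, so DulD is inactive.
Required activator DulD is absent, so *ulmV* is not transcribed.
So UlmV is not produced.
Required activator UlmV is absent, so *morG* is not transcribed.
So MorG is not produced.
With no repressor bound, *kepK* is transcribed.
So KepK is produced and active.
Turanose is absent, so LomZ is active.
With repressor PurL bound, *wexL* is not transcribed.

OFF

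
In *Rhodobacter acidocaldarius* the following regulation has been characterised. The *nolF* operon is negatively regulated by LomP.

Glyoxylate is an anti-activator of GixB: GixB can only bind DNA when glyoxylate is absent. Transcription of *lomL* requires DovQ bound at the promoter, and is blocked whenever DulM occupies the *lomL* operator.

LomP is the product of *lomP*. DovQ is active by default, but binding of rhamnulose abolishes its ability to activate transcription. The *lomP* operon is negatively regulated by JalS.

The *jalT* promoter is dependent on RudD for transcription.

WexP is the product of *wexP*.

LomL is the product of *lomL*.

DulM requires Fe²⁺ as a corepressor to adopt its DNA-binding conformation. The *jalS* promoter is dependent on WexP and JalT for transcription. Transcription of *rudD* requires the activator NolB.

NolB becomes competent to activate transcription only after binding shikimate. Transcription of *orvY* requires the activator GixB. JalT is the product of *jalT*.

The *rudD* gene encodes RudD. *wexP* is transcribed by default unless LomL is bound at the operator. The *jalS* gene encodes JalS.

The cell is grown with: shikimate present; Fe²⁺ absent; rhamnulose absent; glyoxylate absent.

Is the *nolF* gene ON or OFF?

OFF

Rhamnulose is absent, so DovQ is active.
Fe²⁺ is absent, so DulM is inactive.
No repressor is bound and DovQ is active, so *lomL* is transcribed.
So LomL is produced and active.
With repressor LomL bound, *wexP* is not transcribed.
So WexP is not produced.
Shikimate is present, so NolB is active.
No repressor is bound and NolB is active, so *rudD* is transcribed.
So RudD is produced and active.
No repressor is bound and RudD is active, so *jalT* is transcribed.
So JalT is produced and active.
Required activator WexP is absent, so *jalS* is not transcribed.
So JalS is not produced.
With no repressor bound, *lomP* is transcribed.
So LomP is produced and active.
With repressor LomP bound, *nolF* is not transcribed.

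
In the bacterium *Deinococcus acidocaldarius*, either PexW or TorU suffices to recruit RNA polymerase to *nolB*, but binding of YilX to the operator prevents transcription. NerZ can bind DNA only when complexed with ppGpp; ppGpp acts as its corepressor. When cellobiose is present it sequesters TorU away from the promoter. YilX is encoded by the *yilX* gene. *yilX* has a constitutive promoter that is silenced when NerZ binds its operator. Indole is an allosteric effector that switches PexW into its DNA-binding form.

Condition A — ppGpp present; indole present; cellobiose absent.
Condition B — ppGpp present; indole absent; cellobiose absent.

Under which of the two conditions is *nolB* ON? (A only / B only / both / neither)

Condition A:
ppGpp is present, so NerZ is active.
With repressor NerZ bound, *yilX* is not transcribed.
So YilX is not produced.
Indole is present, so PexW is active.
Cellobiose is absent, so TorU is active.
Activator PexW is present, so *nolB* is transcribed.
→ *nolB* is ON in A.
Condition B:
ppGpp is present, so NerZ is active.
With repressor NerZ bound, *yilX* is not transcribed.
So YilX is not produced.
Indole is absent, so PexW is inactive.
Cellobiose is absent, so TorU is active.
Activator TorU is present, so *nolB* is transcribed.
→ *nolB* is ON in B.

both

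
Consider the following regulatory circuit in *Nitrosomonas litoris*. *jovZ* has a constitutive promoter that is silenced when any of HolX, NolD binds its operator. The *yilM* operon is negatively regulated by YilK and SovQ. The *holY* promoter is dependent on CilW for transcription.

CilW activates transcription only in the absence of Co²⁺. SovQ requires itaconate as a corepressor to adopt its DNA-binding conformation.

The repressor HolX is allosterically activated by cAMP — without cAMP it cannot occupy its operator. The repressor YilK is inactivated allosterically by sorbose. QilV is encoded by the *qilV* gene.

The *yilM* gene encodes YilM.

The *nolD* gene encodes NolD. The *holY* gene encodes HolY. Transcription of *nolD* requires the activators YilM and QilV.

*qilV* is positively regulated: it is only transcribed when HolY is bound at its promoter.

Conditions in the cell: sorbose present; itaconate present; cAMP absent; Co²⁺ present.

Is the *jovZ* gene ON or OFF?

cAMP is absent, so HolX is inactive.
Sorbose is present, so YilK is inactive.
Itaconate is present, so SovQ is active.
With repressor SovQ bound, *yilM* is not transcribed.
So YilM is not produced.
Co²⁺ is present, so CilW is inactive.
Required activator CilW is absent, so *holY* is not transcribed.
So HolY is not produced.
Required activator HolY is absent, so *qilV* is not transcribed.
So QilV is not produced.
Required activator YilM is absent, so *nolD* is not transcribed.
So NolD is not produced.
With no repressor bound, *jovZ* is transcribed.

ON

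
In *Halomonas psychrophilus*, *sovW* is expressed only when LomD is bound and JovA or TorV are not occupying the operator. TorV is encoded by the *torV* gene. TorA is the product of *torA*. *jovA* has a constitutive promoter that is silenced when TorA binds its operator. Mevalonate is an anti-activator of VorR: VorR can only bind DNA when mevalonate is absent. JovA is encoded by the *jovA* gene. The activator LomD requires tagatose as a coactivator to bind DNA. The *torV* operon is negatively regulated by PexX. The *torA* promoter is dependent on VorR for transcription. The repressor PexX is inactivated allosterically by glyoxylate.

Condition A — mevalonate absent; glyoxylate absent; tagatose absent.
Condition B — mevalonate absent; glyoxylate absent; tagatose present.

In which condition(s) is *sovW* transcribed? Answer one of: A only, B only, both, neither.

B only

Condition A:
Mevalonate is absent, so VorR is active.
No repressor is bound and VorR is active, so *torA* is transcribed.
So TorA is produced and active.
With repressor TorA bound, *jovA* is not transcribed.
So JovA is not produced.
Glyoxylate is absent, so PexX is active.
With repressor PexX bound, *torV* is not transcribed.
So TorV is not produced.
Tagatose is absent, so LomD is inactive.
Required activator LomD is absent, so *sovW* is not transcribed.
→ *sovW* is OFF in A.
Condition B:
Mevalonate is absent, so VorR is active.
No repressor is bound and VorR is active, so *torA* is transcribed.
So TorA is produced and active.
With repressor TorA bound, *jovA* is not transcribed.
So JovA is not produced.
Glyoxylate is absent, so PexX is active.
With repressor PexX bound, *torV* is not transcribed.
So TorV is not produced.
Tagatose is present, so LomD is active.
No repressor is bound and LomD is active, so *sovW* is transcribed.
→ *sovW* is ON in B.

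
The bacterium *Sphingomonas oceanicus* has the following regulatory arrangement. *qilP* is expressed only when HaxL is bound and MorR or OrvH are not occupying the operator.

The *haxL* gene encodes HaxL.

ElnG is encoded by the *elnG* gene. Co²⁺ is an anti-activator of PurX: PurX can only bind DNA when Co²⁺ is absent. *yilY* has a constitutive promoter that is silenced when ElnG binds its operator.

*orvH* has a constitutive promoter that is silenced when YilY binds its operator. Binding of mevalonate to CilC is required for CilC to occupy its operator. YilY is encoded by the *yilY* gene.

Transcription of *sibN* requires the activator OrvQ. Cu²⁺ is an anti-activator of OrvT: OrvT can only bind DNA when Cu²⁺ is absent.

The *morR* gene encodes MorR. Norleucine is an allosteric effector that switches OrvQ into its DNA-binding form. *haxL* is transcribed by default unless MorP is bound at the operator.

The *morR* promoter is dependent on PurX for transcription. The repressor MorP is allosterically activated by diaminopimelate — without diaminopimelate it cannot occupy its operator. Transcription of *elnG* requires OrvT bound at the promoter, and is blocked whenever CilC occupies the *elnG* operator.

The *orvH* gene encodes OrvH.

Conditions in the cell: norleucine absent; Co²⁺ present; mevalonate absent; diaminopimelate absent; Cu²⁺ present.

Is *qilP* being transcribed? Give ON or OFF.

Co²⁺ is present, so PurX is inactive.
Required activator PurX is absent, so *morR* is not transcribed.
So MorR is not produced.
Diaminopimelate is absent, so MorP is inactive.
With no repressor bound, *haxL* is transcribed.
So HaxL is produced and active.
Mevalonate is absent, so CilC is inactive.
Cu²⁺ is present, so OrvT is inactive.
Required activator OrvT is absent, so *elnG* is not transcribed.
So ElnG is not produced.
With no repressor bound, *yilY* is transcribed.
So YilY is produced and active.
With repressor YilY bound, *orvH* is not transcribed.
So OrvH is not produced.
No repressor is bound and HaxL is active, so *qilP* is transcribed.

ON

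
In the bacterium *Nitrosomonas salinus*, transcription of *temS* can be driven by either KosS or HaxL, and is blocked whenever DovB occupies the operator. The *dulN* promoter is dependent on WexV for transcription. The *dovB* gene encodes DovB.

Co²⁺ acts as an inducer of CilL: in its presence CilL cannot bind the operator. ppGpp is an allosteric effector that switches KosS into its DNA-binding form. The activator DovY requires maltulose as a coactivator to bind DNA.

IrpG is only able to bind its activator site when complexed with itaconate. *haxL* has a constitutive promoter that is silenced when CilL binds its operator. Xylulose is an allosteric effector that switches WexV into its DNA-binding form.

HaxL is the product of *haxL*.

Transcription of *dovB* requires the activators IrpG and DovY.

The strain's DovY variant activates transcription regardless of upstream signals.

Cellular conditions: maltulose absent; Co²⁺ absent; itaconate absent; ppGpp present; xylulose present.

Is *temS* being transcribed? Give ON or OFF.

ppGpp is present, so KosS is active.
Co²⁺ is absent, so CilL is active.
With repressor CilL bound, *haxL* is not transcribed.
So HaxL is not produced.
Itaconate is absent, so IrpG is inactive.
DovY is constitutively active in this strain.
Required activator IrpG is absent, so *dovB* is not transcribed.
So DovB is not produced.
Activator KosS is present, so *temS* is transcribed.

ON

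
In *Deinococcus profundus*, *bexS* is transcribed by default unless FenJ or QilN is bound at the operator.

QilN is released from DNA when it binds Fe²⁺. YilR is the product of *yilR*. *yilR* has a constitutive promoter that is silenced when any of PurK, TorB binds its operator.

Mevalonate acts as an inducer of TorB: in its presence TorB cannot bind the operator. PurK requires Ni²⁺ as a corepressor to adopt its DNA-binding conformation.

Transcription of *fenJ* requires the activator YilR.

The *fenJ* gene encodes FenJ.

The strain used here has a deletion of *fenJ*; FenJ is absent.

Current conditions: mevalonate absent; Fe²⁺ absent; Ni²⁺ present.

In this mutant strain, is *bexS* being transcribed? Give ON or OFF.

OFF

FenJ is non-functional in this strain, so it has no effect.
Fe²⁺ is absent, so QilN is active.
With repressor QilN bound, *bexS* is not transcribed.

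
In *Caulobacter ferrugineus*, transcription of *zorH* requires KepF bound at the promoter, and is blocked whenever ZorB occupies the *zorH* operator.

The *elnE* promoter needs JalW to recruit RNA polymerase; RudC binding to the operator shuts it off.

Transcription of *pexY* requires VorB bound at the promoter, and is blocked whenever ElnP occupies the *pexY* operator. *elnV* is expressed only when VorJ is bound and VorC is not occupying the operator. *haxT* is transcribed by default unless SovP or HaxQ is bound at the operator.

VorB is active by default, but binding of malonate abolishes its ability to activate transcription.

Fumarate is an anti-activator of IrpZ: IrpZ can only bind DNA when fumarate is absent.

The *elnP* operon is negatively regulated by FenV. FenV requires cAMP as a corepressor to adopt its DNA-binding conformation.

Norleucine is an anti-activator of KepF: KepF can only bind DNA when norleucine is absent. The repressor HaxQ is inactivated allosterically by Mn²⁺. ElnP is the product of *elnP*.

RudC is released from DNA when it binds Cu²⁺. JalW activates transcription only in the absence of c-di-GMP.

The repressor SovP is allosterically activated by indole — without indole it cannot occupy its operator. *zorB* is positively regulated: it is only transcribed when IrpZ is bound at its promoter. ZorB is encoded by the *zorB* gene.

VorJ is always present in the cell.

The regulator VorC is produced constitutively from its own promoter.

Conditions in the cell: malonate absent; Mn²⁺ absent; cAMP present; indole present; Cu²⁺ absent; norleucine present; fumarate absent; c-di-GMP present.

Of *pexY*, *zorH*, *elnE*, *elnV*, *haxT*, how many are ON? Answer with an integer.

Malonate is absent, so VorB is active.
cAMP is present, so FenV is active.
With repressor FenV bound, *elnP* is not transcribed.
So ElnP is not produced.
No repressor is bound and VorB is active, so *pexY* is transcribed.
→ *pexY* is ON.
Fumarate is absent, so IrpZ is active.
No repressor is bound and IrpZ is active, so *zorB* is transcribed.
So ZorB is produced and active.
Norleucine is present, so KepF is inactive.
With repressor ZorB bound, *zorH* is not transcribed.
→ *zorH* is OFF.
Cu²⁺ is absent, so RudC is active.
c-di-GMP is present, so JalW is inactive.
With repressor RudC bound, *elnE* is not transcribed.
→ *elnE* is OFF.
VorC is produced constitutively and is active.
VorJ is produced constitutively and is active.
With repressor VorC bound, *elnV* is not transcribed.
→ *elnV* is OFF.
Indole is present, so SovP is active.
Mn²⁺ is absent, so HaxQ is active.
With repressor SovP bound, *haxT* is not transcribed.
→ *haxT* is OFF.
1 of the 5 genes is transcribed.

1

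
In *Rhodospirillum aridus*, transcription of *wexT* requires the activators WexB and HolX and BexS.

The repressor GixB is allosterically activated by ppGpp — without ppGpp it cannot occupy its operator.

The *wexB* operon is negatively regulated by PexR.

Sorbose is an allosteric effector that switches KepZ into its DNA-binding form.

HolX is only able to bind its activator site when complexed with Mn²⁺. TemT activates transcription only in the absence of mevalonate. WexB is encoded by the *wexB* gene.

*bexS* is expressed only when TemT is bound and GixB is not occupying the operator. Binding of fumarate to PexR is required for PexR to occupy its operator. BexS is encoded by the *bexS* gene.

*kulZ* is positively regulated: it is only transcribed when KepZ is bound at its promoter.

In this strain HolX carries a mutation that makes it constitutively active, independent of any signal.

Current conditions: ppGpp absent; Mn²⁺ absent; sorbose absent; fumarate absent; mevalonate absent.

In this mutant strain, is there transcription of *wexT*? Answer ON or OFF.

ON

Fumarate is absent, so PexR is inactive.
With no repressor bound, *wexB* is transcribed.
So WexB is produced and active.
HolX is constitutively active in this strain.
Mevalonate is absent, so TemT is active.
ppGpp is absent, so GixB is inactive.
No repressor is bound and TemT is active, so *bexS* is transcribed.
So BexS is produced and active.
No repressor is bound and WexB and HolX and BexS are active, so *wexT* is transcribed.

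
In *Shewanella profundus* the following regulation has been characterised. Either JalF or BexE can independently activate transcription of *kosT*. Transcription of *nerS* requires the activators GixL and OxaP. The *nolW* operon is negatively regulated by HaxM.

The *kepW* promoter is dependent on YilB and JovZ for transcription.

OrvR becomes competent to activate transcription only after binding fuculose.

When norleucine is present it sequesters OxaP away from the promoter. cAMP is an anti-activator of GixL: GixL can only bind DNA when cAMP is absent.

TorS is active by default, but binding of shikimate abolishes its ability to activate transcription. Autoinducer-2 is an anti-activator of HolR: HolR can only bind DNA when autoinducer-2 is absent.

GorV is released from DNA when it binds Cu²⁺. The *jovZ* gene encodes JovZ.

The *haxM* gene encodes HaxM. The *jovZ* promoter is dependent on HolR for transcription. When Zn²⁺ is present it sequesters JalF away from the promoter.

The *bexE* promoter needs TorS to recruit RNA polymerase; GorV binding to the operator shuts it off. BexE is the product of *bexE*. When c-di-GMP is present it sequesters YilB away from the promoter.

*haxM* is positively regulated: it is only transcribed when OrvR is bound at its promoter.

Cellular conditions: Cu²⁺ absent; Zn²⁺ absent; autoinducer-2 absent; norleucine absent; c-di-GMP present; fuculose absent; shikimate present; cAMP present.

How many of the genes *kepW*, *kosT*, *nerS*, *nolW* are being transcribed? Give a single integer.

c-di-GMP is present, so YilB is inactive.
Autoinducer-2 is absent, so HolR is active.
No repressor is bound and HolR is active, so *jovZ* is transcribed.
So JovZ is produced and active.
Required activator YilB is absent, so *kepW* is not transcribed.
→ *kepW* is OFF.
Zn²⁺ is absent, so JalF is active.
Cu²⁺ is absent, so GorV is active.
Shikimate is present, so TorS is inactive.
With repressor GorV bound, *bexE* is not transcribed.
So BexE is not produced.
Activator JalF is present, so *kosT* is transcribed.
→ *kosT* is ON.
cAMP is present, so GixL is inactive.
Norleucine is absent, so OxaP is active.
Required activator GixL is absent, so *nerS* is not transcribed.
→ *nerS* is OFF.
Fuculose is absent, so OrvR is inactive.
Required activator OrvR is absent, so *haxM* is not transcribed.
So HaxM is not produced.
With no repressor bound, *nolW* is transcribed.
→ *nolW* is ON.
2 of the 4 genes are transcribed.

2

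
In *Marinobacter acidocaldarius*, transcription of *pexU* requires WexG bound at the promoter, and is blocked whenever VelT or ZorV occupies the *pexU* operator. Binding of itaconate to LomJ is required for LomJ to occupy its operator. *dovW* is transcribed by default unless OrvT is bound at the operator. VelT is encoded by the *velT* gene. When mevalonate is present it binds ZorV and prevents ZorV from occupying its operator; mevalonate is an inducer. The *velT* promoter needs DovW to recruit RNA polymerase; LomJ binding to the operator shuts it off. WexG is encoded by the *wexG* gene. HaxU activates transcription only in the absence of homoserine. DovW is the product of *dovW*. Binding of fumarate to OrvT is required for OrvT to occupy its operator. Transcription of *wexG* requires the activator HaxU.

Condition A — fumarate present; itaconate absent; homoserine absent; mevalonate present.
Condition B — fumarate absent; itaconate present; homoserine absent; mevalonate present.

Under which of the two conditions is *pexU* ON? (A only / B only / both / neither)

Condition A:
Fumarate is present, so OrvT is active.
With repressor OrvT bound, *dovW* is not transcribed.
So DovW is not produced.
Itaconate is absent, so LomJ is inactive.
Required activator DovW is absent, so *velT* is not transcribed.
So VelT is not produced.
Homoserine is absent, so HaxU is active.
No repressor is bound and HaxU is active, so *wexG* is transcribed.
So WexG is produced and active.
Mevalonate is present, so ZorV is inactive.
No repressor is bound and WexG is active, so *pexU* is transcribed.
→ *pexU* is ON in A.
Condition B:
Fumarate is absent, so OrvT is inactive.
With no repressor bound, *dovW* is transcribed.
So DovW is produced and active.
Itaconate is present, so LomJ is active.
With repressor LomJ bound, *velT* is not transcribed.
So VelT is not produced.
Homoserine is absent, so HaxU is active.
No repressor is bound and HaxU is active, so *wexG* is transcribed.
So WexG is produced and active.
Mevalonate is present, so ZorV is inactive.
No repressor is bound and WexG is active, so *pexU* is transcribed.
→ *pexU* is ON in B.

both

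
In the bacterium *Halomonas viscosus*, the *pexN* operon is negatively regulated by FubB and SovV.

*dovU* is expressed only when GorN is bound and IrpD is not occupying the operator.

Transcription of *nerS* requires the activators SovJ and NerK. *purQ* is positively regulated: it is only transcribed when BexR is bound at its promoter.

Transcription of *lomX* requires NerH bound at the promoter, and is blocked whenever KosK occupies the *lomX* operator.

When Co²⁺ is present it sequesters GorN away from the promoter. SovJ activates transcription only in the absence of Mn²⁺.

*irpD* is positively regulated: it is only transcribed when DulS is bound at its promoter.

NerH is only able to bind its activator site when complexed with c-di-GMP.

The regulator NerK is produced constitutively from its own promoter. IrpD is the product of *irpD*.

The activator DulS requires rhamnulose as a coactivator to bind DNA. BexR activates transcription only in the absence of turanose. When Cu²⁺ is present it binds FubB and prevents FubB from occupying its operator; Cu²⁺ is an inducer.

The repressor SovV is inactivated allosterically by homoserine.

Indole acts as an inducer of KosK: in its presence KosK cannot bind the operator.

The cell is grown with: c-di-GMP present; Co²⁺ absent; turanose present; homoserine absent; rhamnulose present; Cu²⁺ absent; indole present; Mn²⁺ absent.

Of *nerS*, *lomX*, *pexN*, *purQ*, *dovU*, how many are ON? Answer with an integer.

Mn²⁺ is absent, so SovJ is active.
NerK is produced constitutively and is active.
No repressor is bound and SovJ and NerK are active, so *nerS* is transcribed.
→ *nerS* is ON.
c-di-GMP is present, so NerH is active.
Indole is present, so KosK is inactive.
No repressor is bound and NerH is active, so *lomX* is transcribed.
→ *lomX* is ON.
Cu²⁺ is absent, so FubB is active.
Homoserine is absent, so SovV is active.
With repressor FubB bound, *pexN* is not transcribed.
→ *pexN* is OFF.
Turanose is present, so BexR is inactive.
Required activator BexR is absent, so *purQ* is not transcribed.
→ *purQ* is OFF.
Co²⁺ is absent, so GorN is active.
Rhamnulose is present, so DulS is active.
No repressor is bound and DulS is active, so *irpD* is transcribed.
So IrpD is produced and active.
With repressor IrpD bound, *dovU* is not transcribed.
→ *dovU* is OFF.
2 of the 5 genes are transcribed.

2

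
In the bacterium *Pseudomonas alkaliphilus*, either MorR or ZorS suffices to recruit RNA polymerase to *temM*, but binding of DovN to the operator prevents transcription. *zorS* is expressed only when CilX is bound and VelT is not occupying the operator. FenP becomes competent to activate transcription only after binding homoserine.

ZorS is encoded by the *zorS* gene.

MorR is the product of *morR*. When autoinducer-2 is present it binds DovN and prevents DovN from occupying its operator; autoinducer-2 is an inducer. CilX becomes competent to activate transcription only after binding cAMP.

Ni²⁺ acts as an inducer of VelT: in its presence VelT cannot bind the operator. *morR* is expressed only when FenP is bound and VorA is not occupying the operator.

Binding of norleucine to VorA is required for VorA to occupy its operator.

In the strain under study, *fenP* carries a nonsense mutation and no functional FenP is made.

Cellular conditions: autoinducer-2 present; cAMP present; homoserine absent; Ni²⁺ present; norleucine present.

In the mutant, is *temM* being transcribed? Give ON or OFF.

Norleucine is present, so VorA is active.
FenP is non-functional in this strain, so it has no effect.
With repressor VorA bound, *morR* is not transcribed.
So MorR is not produced.
Autoinducer-2 is present, so DovN is inactive.
Ni²⁺ is present, so VelT is inactive.
cAMP is present, so CilX is active.
No repressor is bound and CilX is active, so *zorS* is transcribed.
So ZorS is produced and active.
Activator ZorS is present, so *temM* is transcribed.

ON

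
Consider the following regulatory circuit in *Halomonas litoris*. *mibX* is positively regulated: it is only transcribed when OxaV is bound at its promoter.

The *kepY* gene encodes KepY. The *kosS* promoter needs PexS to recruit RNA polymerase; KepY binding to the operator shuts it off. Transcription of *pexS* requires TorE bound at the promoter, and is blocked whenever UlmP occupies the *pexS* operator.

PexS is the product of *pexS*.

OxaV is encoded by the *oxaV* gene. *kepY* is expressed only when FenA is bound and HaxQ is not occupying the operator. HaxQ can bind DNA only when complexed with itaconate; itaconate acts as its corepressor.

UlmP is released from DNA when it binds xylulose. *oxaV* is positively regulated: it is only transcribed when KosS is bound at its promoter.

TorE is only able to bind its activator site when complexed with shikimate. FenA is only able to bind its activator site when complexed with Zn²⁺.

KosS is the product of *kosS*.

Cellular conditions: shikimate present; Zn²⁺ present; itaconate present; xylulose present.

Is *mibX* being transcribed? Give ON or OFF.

ON

Xylulose is present, so UlmP is inactive.
Shikimate is present, so TorE is active.
No repressor is bound and TorE is active, so *pexS* is transcribed.
So PexS is produced and active.
Itaconate is present, so HaxQ is active.
Zn²⁺ is present, so FenA is active.
With repressor HaxQ bound, *kepY* is not transcribed.
So KepY is not produced.
No repressor is bound and PexS is active, so *kosS* is transcribed.
So KosS is produced and active.
No repressor is bound and KosS is active, so *oxaV* is transcribed.
So OxaV is produced and active.
No repressor is bound and OxaV is active, so *mibX* is transcribed.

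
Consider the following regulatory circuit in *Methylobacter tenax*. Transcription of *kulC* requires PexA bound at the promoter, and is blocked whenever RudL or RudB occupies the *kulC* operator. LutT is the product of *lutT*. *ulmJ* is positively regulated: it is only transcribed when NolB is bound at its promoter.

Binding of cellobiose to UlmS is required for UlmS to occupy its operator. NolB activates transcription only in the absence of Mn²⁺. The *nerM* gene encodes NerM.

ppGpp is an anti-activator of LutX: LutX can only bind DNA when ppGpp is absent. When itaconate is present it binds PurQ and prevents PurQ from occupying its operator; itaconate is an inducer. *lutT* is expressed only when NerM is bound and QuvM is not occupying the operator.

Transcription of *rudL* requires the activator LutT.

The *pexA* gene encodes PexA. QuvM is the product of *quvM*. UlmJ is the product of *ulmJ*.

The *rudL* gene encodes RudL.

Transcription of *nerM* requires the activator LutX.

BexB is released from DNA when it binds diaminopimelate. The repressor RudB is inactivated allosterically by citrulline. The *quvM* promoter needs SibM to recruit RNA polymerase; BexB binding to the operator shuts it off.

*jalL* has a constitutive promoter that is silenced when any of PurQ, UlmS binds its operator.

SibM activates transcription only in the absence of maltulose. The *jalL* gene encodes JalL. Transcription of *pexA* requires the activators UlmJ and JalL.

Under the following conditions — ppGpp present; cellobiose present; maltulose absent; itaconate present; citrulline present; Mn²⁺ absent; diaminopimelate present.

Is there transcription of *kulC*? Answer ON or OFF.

Maltulose is absent, so SibM is active.
Diaminopimelate is present, so BexB is inactive.
No repressor is bound and SibM is active, so *quvM* is transcribed.
So QuvM is produced and active.
ppGpp is present, so LutX is inactive.
Required activator LutX is absent, so *nerM* is not transcribed.
So NerM is not produced.
With repressor QuvM bound, *lutT* is not transcribed.
So LutT is not produced.
Required activator LutT is absent, so *rudL* is not transcribed.
So RudL is not produced.
Citrulline is present, so RudB is inactive.
Mn²⁺ is absent, so NolB is active.
No repressor is bound and NolB is active, so *ulmJ* is transcribed.
So UlmJ is produced and active.
Itaconate is present, so PurQ is inactive.
Cellobiose is present, so UlmS is active.
With repressor UlmS bound, *jalL* is not transcribed.
So JalL is not produced.
Required activator JalL is absent, so *pexA* is not transcribed.
So PexA is not produced.
Required activator PexA is absent, so *kulC* is not transcribed.

OFF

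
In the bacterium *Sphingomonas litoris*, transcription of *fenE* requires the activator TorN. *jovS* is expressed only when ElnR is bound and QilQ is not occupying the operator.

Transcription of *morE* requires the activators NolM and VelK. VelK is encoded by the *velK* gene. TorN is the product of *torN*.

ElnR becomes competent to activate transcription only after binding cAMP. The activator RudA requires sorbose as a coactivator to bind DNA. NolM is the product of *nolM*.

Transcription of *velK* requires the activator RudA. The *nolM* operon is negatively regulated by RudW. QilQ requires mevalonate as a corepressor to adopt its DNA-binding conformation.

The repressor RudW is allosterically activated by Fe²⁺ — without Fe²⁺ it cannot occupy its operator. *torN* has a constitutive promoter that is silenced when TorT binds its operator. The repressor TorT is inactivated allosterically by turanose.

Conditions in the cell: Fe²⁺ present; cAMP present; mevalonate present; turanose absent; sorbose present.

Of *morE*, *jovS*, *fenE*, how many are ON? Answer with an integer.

Fe²⁺ is present, so RudW is active.
With repressor RudW bound, *nolM* is not transcribed.
So NolM is not produced.
Sorbose is present, so RudA is active.
No repressor is bound and RudA is active, so *velK* is transcribed.
So VelK is produced and active.
Required activator NolM is absent, so *morE* is not transcribed.
→ *morE* is OFF.
cAMP is present, so ElnR is active.
Mevalonate is present, so QilQ is active.
With repressor QilQ bound, *jovS* is not transcribed.
→ *jovS* is OFF.
Turanose is absent, so TorT is active.
With repressor TorT bound, *torN* is not transcribed.
So TorN is not produced.
Required activator TorN is absent, so *fenE* is not transcribed.
→ *fenE* is OFF.
0 of the 3 genes are transcribed.

0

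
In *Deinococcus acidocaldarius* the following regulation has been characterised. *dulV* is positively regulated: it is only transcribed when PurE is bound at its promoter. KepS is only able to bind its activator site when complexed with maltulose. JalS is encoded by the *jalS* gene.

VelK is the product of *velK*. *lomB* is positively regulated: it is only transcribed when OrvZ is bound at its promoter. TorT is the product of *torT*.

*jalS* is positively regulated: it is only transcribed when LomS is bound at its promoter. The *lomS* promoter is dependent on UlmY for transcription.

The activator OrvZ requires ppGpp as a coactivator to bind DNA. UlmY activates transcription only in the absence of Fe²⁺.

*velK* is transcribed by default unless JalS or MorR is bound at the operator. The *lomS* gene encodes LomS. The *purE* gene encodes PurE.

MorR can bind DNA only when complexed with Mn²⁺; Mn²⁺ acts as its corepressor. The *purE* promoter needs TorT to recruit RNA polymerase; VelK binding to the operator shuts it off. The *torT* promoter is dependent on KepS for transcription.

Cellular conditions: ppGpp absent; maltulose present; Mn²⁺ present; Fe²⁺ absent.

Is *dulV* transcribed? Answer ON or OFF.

Fe²⁺ is absent, so UlmY is active.
No repressor is bound and UlmY is active, so *lomS* is transcribed.
So LomS is produced and active.
No repressor is bound and LomS is active, so *jalS* is transcribed.
So JalS is produced and active.
Mn²⁺ is present, so MorR is active.
With repressor JalS bound, *velK* is not transcribed.
So VelK is not produced.
Maltulose is present, so KepS is active.
No repressor is bound and KepS is active, so *torT* is transcribed.
So TorT is produced and active.
No repressor is bound and TorT is active, so *purE* is transcribed.
So PurE is produced and active.
No repressor is bound and PurE is active, so *dulV* is transcribed.

ON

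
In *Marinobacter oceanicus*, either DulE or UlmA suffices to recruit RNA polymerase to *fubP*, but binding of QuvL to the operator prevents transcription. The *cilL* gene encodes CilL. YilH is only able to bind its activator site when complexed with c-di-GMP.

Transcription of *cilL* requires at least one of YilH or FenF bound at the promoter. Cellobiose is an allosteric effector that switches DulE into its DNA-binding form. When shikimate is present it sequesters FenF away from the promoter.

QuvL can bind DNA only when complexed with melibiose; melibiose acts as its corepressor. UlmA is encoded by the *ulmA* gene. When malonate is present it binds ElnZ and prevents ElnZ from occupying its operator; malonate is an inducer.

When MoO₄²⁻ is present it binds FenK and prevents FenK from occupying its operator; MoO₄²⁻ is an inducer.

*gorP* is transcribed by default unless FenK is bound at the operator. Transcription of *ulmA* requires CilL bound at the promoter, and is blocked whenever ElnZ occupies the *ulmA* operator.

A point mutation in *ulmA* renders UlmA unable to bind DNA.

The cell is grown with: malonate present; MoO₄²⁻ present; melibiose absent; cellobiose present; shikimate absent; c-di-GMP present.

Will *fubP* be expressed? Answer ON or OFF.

Melibiose is absent, so QuvL is inactive.
Cellobiose is present, so DulE is active.
UlmA is non-functional in this strain, so it has no effect.
Activator DulE is present, so *fubP* is transcribed.

ON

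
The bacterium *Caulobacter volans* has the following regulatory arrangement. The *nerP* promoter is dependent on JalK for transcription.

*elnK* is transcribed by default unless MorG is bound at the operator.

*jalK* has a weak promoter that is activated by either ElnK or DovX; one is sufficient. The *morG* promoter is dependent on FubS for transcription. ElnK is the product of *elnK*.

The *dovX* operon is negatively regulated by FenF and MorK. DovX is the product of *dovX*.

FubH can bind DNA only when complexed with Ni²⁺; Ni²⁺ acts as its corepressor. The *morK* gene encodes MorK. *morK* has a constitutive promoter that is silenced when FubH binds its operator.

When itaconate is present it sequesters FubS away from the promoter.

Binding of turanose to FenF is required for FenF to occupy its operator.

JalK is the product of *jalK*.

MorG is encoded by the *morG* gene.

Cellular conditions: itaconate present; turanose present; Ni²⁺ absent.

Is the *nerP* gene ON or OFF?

ON

Itaconate is present, so FubS is inactive.
Required activator FubS is absent, so *morG* is not transcribed.
So MorG is not produced.
With no repressor bound, *elnK* is transcribed.
So ElnK is produced and active.
Turanose is present, so FenF is active.
Ni²⁺ is absent, so FubH is inactive.
With no repressor bound, *morK* is transcribed.
So MorK is produced and active.
With repressor FenF bound, *dovX* is not transcribed.
So DovX is not produced.
Activator ElnK is present, so *jalK* is transcribed.
So JalK is produced and active.
No repressor is bound and JalK is active, so *nerP* is transcribed.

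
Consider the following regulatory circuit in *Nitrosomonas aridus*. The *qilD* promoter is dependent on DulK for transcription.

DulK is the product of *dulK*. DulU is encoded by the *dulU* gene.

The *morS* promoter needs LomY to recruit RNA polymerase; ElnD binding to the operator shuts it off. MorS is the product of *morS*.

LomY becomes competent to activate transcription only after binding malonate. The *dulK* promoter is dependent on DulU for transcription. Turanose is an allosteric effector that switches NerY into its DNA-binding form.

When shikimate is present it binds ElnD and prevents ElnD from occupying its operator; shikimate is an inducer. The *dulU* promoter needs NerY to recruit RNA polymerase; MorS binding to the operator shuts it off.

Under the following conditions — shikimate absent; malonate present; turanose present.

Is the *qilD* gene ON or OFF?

Malonate is present, so LomY is active.
Shikimate is absent, so ElnD is active.
With repressor ElnD bound, *morS* is not transcribed.
So MorS is not produced.
Turanose is present, so NerY is active.
No repressor is bound and NerY is active, so *dulU* is transcribed.
So DulU is produced and active.
No repressor is bound and DulU is active, so *dulK* is transcribed.
So DulK is produced and active.
No repressor is bound and DulK is active, so *qilD* is transcribed.

ON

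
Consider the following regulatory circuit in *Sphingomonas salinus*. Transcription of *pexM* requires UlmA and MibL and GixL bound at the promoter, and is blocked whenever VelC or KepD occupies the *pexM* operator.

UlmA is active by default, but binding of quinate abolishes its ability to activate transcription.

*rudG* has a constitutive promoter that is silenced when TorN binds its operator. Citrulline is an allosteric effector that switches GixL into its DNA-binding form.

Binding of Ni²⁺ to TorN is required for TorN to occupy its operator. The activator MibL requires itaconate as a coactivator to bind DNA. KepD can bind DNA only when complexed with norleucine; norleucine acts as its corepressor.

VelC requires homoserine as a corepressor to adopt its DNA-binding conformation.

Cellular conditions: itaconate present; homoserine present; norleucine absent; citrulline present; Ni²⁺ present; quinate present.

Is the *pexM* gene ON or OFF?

Quinate is present, so UlmA is inactive.
Homoserine is present, so VelC is active.
Itaconate is present, so MibL is active.
Citrulline is present, so GixL is active.
Norleucine is absent, so KepD is inactive.
With repressor VelC bound, *pexM* is not transcribed.

OFF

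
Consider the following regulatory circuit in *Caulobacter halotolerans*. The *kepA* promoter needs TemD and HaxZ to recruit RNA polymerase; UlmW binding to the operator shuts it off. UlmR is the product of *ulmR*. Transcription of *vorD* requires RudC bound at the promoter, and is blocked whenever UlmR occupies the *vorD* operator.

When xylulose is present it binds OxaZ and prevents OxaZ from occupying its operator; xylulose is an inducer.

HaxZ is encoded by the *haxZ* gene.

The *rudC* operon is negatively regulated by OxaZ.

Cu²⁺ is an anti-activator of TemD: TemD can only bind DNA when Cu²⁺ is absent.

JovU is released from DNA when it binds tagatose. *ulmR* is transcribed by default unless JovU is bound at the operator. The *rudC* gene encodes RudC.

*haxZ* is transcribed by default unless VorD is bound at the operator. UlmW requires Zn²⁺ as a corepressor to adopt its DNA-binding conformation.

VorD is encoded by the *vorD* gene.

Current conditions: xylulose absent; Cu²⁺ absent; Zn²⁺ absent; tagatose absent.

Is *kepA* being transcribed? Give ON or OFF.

Zn²⁺ is absent, so UlmW is inactive.
Cu²⁺ is absent, so TemD is active.
Tagatose is absent, so JovU is active.
With repressor JovU bound, *ulmR* is not transcribed.
So UlmR is not produced.
Xylulose is absent, so OxaZ is active.
With repressor OxaZ bound, *rudC* is not transcribed.
So RudC is not produced.
Required activator RudC is absent, so *vorD* is not transcribed.
So VorD is not produced.
With no repressor bound, *haxZ* is transcribed.
So HaxZ is produced and active.
No repressor is bound and TemD and HaxZ are active, so *kepA* is transcribed.

ON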